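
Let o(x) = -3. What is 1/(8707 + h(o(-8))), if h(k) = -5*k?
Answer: 1/8722 ≈ 0.00011465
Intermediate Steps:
1/(8707 + h(o(-8))) = 1/(8707 - 5*(-3)) = 1/(8707 + 15) = 1/8722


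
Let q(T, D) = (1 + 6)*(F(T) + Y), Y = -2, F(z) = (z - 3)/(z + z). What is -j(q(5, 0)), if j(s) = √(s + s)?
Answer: -3*I*√70/5 ≈ -5.02*I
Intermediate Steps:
F(z) = (-3 + z)/(2*z) (F(z) = (-3 + z)/((2*z)) = (-3 + z)*(1/(2*z)) = (-3 + z)/(2*z))
q(T, D) = -14 + 7*(-3 + T)/(2*T) (q(T, D) = (1 + 6)*((-3 + T)/(2*T) - 2) = 7*(-2 + (-3 + T)/(2*T)) = -14 + 7*(-3 + T)/(2*T))
j(s) = √2*√s (j(s) = √(2*s) = √2*√s)
-j(q(5, 0)) = -√2*√((21/2)*(-1 - 1*5)/5) = -√2*√((21/2)*(⅕)*(-1 - 5)) = -√2*√((21/2)*(⅕)*(-6)) = -√2*√(-63/5) = -√2*3*I*√35/5 = -3*I*√70/5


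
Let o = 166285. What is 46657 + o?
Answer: 212942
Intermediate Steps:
46657 + o = 46657 + 166285 = 212942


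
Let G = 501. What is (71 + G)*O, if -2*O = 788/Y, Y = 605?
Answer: -20488/55 ≈ -372.51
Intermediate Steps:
O = -394/605 ≈ -0.65124
(71 + G)*O = (71 + 501)*(-394/605) = 572*(-394/605) = -20488/55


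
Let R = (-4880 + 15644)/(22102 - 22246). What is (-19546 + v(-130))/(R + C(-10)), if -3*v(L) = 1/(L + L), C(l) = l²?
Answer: -15245879/19695 ≈ -774.10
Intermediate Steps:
R = -299/4 (R = 10764/(-144) = 10764*(-1/144) = -299/4 ≈ -74.750)
v(L) = -1/(6*L) (v(L) = -1/(3*(L + L)) = -1/(2*L)/3 = -1/(6*L))
(-19546 + v(-130))/(R + C(-10)) = (-19546 - ⅙/(-130))/(-299/4 + (-10)²) = (-19546 - ⅙*(-1/130))/(-299/4 + 100) = (-19546 + 1/780)/(101/4) = -15245879/780*4/101 = -15245879/19695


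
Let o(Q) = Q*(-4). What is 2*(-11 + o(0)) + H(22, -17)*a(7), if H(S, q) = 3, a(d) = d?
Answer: -1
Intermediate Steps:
o(Q) = -4*Q
2*(-11 + o(0)) + H(22, -17)*a(7) = 2*(-11 - 4*0) + 3*7 = 2*(-11 + 0) + 21 = 2*(-11) + 21 = -22 + 21 = -1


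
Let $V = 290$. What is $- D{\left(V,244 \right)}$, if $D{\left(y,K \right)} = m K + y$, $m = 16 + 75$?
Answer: $-22494$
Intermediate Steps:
$m = 91$
$D{\left(y,K \right)} = y + 91 K$ ($D{\left(y,K \right)} = 91 K + y = y + 91 K$)
$- D{\left(V,244 \right)} = - (290 + 91 \cdot 244) = - (290 + 22204) = \left(-1\right) 22494 = -22494$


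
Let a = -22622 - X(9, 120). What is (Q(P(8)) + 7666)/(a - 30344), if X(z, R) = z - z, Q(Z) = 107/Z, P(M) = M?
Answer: -61435/423728 ≈ -0.14499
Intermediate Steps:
X(z, R) = 0
a = -22622 (a = -22622 - 1*0 = -22622 + 0 = -22622)
(Q(P(8)) + 7666)/(a - 30344) = (107/8 + 7666)/(-22622 - 30344) = (107*(⅛) + 7666)/(-52966) = (107/8 + 7666)*(-1/52966) = (61435/8)*(-1/52966) = -61435/423728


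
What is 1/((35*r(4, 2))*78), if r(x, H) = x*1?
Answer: 1/10920 ≈ 9.1575e-5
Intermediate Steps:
r(x, H) = x
1/((35*r(4, 2))*78) = 1/((35*4)*78) = 1/(140*78) = 1/10920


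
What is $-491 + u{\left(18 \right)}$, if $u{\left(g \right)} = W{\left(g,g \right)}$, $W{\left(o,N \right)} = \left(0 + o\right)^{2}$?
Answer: $-167$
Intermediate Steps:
$W{\left(o,N \right)} = o^{2}$
$u{\left(g \right)} = g^{2}$
$-491 + u{\left(18 \right)} = -491 + 18^{2} = -491 + 324 = -167$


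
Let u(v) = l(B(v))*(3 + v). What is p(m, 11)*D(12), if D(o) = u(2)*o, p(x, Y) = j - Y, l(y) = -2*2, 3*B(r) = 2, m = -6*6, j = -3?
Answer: 3360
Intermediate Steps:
m = -36
B(r) = ⅔ (B(r) = (⅓)*2 = ⅔)
l(y) = -4
u(v) = -12 - 4*v (u(v) = -4*(3 + v) = -12 - 4*v)
p(x, Y) = -3 - Y
D(o) = -20*o (D(o) = (-12 - 4*2)*o = (-12 - 8)*o = -20*o)
p(m, 11)*D(12) = (-3 - 1*11)*(-20*12) = (-3 - 11)*(-240) = -14*(-240) = 3360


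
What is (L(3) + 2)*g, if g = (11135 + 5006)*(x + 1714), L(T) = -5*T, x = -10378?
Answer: 1817993112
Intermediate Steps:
g = -139845624 (g = (11135 + 5006)*(-10378 + 1714) = 16141*(-8664) = -139845624)
(L(3) + 2)*g = (-5*3 + 2)*(-139845624) = (-15 + 2)*(-139845624) = -13*(-139845624) = 1817993112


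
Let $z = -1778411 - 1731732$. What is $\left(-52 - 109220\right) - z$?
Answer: $3400871$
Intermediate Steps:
$z = -3510143$
$\left(-52 - 109220\right) - z = \left(-52 - 109220\right) - -3510143 = \left(-52 - 109220\right) + 3510143 = -109272 + 3510143 = 3400871$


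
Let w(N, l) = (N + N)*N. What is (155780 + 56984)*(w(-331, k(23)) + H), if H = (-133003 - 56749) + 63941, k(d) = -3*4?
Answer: 19853221604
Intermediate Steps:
k(d) = -12
w(N, l) = 2*N² (w(N, l) = (2*N)*N = 2*N²)
H = -125811 (H = -189752 + 63941 = -125811)
(155780 + 56984)*(w(-331, k(23)) + H) = (155780 + 56984)*(2*(-331)² - 125811) = 212764*(2*109561 - 125811) = 212764*(219122 - 125811) = 212764*93311 = 19853221604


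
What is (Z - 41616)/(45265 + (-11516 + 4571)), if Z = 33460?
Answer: -2039/9580 ≈ -0.21284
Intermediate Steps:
(Z - 41616)/(45265 + (-11516 + 4571)) = (33460 - 41616)/(45265 + (-11516 + 4571)) = -8156/(45265 - 6945) = -8156/38320 = -8156*1/38320 = -2039/9580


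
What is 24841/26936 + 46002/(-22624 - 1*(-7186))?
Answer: -142602419/69306328 ≈ -2.0576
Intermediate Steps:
24841/26936 + 46002/(-22624 - 1*(-7186)) = 24841*(1/26936) + 46002/(-22624 + 7186) = 24841/26936 + 46002/(-15438) = 24841/26936 + 46002*(-1/15438) = 24841/26936 - 7667/2573 = -142602419/69306328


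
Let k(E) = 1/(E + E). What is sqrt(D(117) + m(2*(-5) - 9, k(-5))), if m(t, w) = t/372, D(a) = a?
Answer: sqrt(4045965)/186 ≈ 10.814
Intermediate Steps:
k(E) = 1/(2*E)
m(t, w) = t/372 (m(t, w) = t*(1/372) = t/372)
sqrt(D(117) + m(2*(-5) - 9, k(-5))) = sqrt(117 + (2*(-5) - 9)/372) = sqrt(117 + (-10 - 9)/372) = sqrt(117 + (1/372)*(-19)) = sqrt(117 - 19/372) = sqrt(43505/372) = sqrt(4045965)/186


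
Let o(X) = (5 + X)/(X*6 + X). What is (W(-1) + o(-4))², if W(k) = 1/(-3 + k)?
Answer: 4/49 ≈ 0.081633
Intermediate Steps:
o(X) = (5 + X)/(7*X) (o(X) = (5 + X)/(6*X + X) = (5 + X)/((7*X)) = (5 + X)*(1/(7*X)) = (5 + X)/(7*X))
(W(-1) + o(-4))² = (1/(-3 - 1) + (⅐)*(5 - 4)/(-4))² = (1/(-4) + (⅐)*(-¼)*1)² = (-¼ - 1/28)² = (-2/7)² = 4/49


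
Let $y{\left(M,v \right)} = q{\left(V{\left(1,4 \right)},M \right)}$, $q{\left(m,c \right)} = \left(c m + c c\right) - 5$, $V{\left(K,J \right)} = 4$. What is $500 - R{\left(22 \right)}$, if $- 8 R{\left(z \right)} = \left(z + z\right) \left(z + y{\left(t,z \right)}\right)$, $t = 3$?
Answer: $709$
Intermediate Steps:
$q{\left(m,c \right)} = -5 + c^{2} + c m$ ($q{\left(m,c \right)} = \left(c m + c^{2}\right) - 5 = \left(c^{2} + c m\right) - 5 = -5 + c^{2} + c m$)
$y{\left(M,v \right)} = -5 + M^{2} + 4 M$ ($y{\left(M,v \right)} = -5 + M^{2} + M 4 = -5 + M^{2} + 4 M$)
$R{\left(z \right)} = - \frac{z \left(16 + z\right)}{4}$ ($R{\left(z \right)} = - \frac{\left(z + z\right) \left(z + \left(-5 + 3^{2} + 4 \cdot 3\right)\right)}{8} = - \frac{2 z \left(z + \left(-5 + 9 + 12\right)\right)}{8} = - \frac{2 z \left(z + 16\right)}{8} = - \frac{2 z \left(16 + z\right)}{8} = - \frac{z \left(16 + z\right)}{4}$)
$500 - R{\left(22 \right)} = 500 - \left(- \frac{1}{4}\right) 22 \left(16 + 22\right) = 500 - \left(- \frac{1}{4}\right) 22 \cdot 38 = 500 - -209 = 500 + 209 = 709$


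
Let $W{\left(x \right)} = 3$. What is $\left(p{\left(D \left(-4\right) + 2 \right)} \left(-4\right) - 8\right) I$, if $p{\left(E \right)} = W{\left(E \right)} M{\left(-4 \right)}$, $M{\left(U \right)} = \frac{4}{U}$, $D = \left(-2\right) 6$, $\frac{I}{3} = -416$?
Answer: $-4992$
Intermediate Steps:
$I = -1248$ ($I = 3 \left(-416\right) = -1248$)
$D = -12$
$p{\left(E \right)} = -3$ ($p{\left(E \right)} = 3 \frac{4}{-4} = 3 \cdot 4 \left(- \frac{1}{4}\right) = 3 \left(-1\right) = -3$)
$\left(p{\left(D \left(-4\right) + 2 \right)} \left(-4\right) - 8\right) I = \left(\left(-3\right) \left(-4\right) - 8\right) \left(-1248\right) = \left(12 - 8\right) \left(-1248\right) = 4 \left(-1248\right) = -4992$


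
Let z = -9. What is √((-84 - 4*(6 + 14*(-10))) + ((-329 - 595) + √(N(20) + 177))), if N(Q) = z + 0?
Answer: √(-472 + 2*√42) ≈ 21.425*I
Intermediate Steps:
N(Q) = -9 (N(Q) = -9 + 0 = -9)
√((-84 - 4*(6 + 14*(-10))) + ((-329 - 595) + √(N(20) + 177))) = √((-84 - 4*(6 + 14*(-10))) + ((-329 - 595) + √(-9 + 177))) = √((-84 - 4*(6 - 140)) + (-924 + √168)) = √((-84 - 4*(-134)) + (-924 + 2*√42)) = √((-84 - 1*(-536)) + (-924 + 2*√42)) = √((-84 + 536) + (-924 + 2*√42)) = √(452 + (-924 + 2*√42)) = √(-472 + 2*√42)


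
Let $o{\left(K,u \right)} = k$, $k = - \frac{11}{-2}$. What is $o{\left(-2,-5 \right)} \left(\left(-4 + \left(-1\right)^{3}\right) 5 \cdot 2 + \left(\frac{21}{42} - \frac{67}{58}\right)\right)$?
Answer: $- \frac{16159}{58} \approx -278.6$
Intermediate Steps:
$k = \frac{11}{2}$ ($k = \left(-11\right) \left(- \frac{1}{2}\right) = \frac{11}{2} \approx 5.5$)
$o{\left(K,u \right)} = \frac{11}{2}$
$o{\left(-2,-5 \right)} \left(\left(-4 + \left(-1\right)^{3}\right) 5 \cdot 2 + \left(\frac{21}{42} - \frac{67}{58}\right)\right) = \frac{11 \left(\left(-4 + \left(-1\right)^{3}\right) 5 \cdot 2 + \left(\frac{21}{42} - \frac{67}{58}\right)\right)}{2} = \frac{11 \left(\left(-4 - 1\right) 10 + \left(21 \cdot \frac{1}{42} - \frac{67}{58}\right)\right)}{2} = \frac{11 \left(\left(-5\right) 10 + \left(\frac{1}{2} - \frac{67}{58}\right)\right)}{2} = \frac{11 \left(-50 - \frac{19}{29}\right)}{2} = \frac{11}{2} \left(- \frac{1469}{29}\right) = - \frac{16159}{58}$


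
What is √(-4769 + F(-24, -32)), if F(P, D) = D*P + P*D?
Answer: I*√3233 ≈ 56.859*I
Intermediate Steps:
F(P, D) = 2*D*P (F(P, D) = D*P + D*P = 2*D*P)
√(-4769 + F(-24, -32)) = √(-4769 + 2*(-32)*(-24)) = √(-4769 + 1536) = √(-3233) = I*√3233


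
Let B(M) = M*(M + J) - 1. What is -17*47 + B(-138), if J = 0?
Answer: 18244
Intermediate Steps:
B(M) = -1 + M² (B(M) = M*(M + 0) - 1 = M*M - 1 = M² - 1 = -1 + M²)
-17*47 + B(-138) = -17*47 + (-1 + (-138)²) = -799 + (-1 + 19044) = -799 + 19043 = 18244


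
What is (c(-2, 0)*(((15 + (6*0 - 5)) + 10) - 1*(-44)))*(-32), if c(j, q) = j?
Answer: 4096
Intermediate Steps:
(c(-2, 0)*(((15 + (6*0 - 5)) + 10) - 1*(-44)))*(-32) = -2*(((15 + (6*0 - 5)) + 10) - 1*(-44))*(-32) = -2*(((15 + (0 - 5)) + 10) + 44)*(-32) = -2*(((15 - 5) + 10) + 44)*(-32) = -2*((10 + 10) + 44)*(-32) = -2*(20 + 44)*(-32) = -2*64*(-32) = -128*(-32) = 4096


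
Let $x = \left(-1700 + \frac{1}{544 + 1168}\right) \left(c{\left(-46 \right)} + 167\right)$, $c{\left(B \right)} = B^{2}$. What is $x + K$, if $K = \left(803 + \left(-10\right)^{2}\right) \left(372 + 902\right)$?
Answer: $- \frac{4674918453}{1712} \approx -2.7307 \cdot 10^{6}$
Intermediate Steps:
$K = 1150422$ ($K = \left(803 + 100\right) 1274 = 903 \cdot 1274 = 1150422$)
$x = - \frac{6644440917}{1712}$ ($x = \left(-1700 + \frac{1}{544 + 1168}\right) \left(\left(-46\right)^{2} + 167\right) = \left(-1700 + \frac{1}{1712}\right) \left(2116 + 167\right) = \left(-1700 + \frac{1}{1712}\right) 2283 = \left(- \frac{2910399}{1712}\right) 2283 = - \frac{6644440917}{1712} \approx -3.8811 \cdot 10^{6}$)
$x + K = - \frac{6644440917}{1712} + 1150422 = - \frac{4674918453}{1712}$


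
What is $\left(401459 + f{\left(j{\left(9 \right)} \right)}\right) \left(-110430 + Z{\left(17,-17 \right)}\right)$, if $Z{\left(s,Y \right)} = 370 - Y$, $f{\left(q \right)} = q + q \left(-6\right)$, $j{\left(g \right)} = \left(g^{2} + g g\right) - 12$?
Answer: $-44095220487$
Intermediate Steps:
$j{\left(g \right)} = -12 + 2 g^{2}$ ($j{\left(g \right)} = \left(g^{2} + g^{2}\right) - 12 = 2 g^{2} - 12 = -12 + 2 g^{2}$)
$f{\left(q \right)} = - 5 q$ ($f{\left(q \right)} = q - 6 q = - 5 q$)
$\left(401459 + f{\left(j{\left(9 \right)} \right)}\right) \left(-110430 + Z{\left(17,-17 \right)}\right) = \left(401459 - 5 \left(-12 + 2 \cdot 9^{2}\right)\right) \left(-110430 + \left(370 - -17\right)\right) = \left(401459 - 5 \left(-12 + 2 \cdot 81\right)\right) \left(-110430 + \left(370 + 17\right)\right) = \left(401459 - 5 \left(-12 + 162\right)\right) \left(-110430 + 387\right) = \left(401459 - 750\right) \left(-110043\right) = 400709 \left(-110043\right) = -44095220487$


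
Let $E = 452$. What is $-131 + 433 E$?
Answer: $195585$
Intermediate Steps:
$-131 + 433 E = -131 + 433 \cdot 452 = -131 + 195716 = 195585$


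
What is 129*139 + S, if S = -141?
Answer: 17790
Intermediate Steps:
129*139 + S = 129*139 - 141 = 17931 - 141 = 17790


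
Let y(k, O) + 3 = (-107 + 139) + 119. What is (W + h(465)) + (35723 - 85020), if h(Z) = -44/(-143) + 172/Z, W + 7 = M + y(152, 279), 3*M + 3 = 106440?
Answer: -82673369/6045 ≈ -13676.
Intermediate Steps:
M = 35479 (M = -1 + (⅓)*106440 = -1 + 35480 = 35479)
y(k, O) = 148 (y(k, O) = -3 + ((-107 + 139) + 119) = -3 + (32 + 119) = -3 + 151 = 148)
W = 35620 (W = -7 + (35479 + 148) = -7 + 35627 = 35620)
h(Z) = 4/13 + 172/Z (h(Z) = -44*(-1/143) + 172/Z = 4/13 + 172/Z)
(W + h(465)) + (35723 - 85020) = (35620 + (4/13 + 172/465)) + (35723 - 85020) = (35620 + (4/13 + 172*(1/465))) - 49297 = (35620 + (4/13 + 172/465)) - 49297 = (35620 + 4096/6045) - 49297 = 215326996/6045 - 49297 = -82673369/6045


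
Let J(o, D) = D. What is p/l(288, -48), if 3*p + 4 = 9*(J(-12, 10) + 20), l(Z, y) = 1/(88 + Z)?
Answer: 100016/3 ≈ 33339.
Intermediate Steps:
p = 266/3 (p = -4/3 + (9*(10 + 20))/3 = -4/3 + (9*30)/3 = -4/3 + (1/3)*270 = -4/3 + 90 = 266/3 ≈ 88.667)
p/l(288, -48) = 266/(3*(1/(88 + 288))) = 266/(3*(1/376)) = (266/3)*376 = 100016/3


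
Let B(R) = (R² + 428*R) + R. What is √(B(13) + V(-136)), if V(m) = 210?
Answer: 2*√1489 ≈ 77.175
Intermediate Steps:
B(R) = R² + 429*R
√(B(13) + V(-136)) = √(13*(429 + 13) + 210) = √(13*442 + 210) = √(5746 + 210) = √5956 = 2*√1489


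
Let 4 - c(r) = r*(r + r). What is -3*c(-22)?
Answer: 2892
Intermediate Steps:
c(r) = 4 - 2*r² (c(r) = 4 - r*(r + r) = 4 - r*2*r = 4 - 2*r²)
-3*c(-22) = -3*(4 - 2*(-22)²) = -3*(4 - 2*484) = -3*(4 - 968) = -3*(-964) = 2892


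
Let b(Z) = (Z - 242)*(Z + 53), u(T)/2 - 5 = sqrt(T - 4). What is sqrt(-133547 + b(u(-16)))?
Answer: sqrt(-148243 - 676*I*sqrt(5)) ≈ 1.963 - 385.03*I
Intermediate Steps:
u(T) = 10 + 2*sqrt(-4 + T) (u(T) = 10 + 2*sqrt(T - 4) = 10 + 2*sqrt(-4 + T))
b(Z) = (-242 + Z)*(53 + Z)
sqrt(-133547 + b(u(-16))) = sqrt(-133547 + (-12826 + (10 + 2*sqrt(-4 - 16))**2 - 189*(10 + 2*sqrt(-4 - 16)))) = sqrt(-133547 + (-12826 + (10 + 2*sqrt(-20))**2 - 189*(10 + 2*sqrt(-20)))) = sqrt(-133547 + (-12826 + (10 + 2*(2*I*sqrt(5)))**2 - 189*(10 + 2*(2*I*sqrt(5))))) = sqrt(-133547 + (-12826 + (10 + 4*I*sqrt(5))**2 - 189*(10 + 4*I*sqrt(5)))) = sqrt(-133547 + (-12826 + (10 + 4*I*sqrt(5))**2 + (-1890 - 756*I*sqrt(5)))) = sqrt(-133547 + (-14716 + (10 + 4*I*sqrt(5))**2 - 756*I*sqrt(5))) = sqrt(-148263 + (10 + 4*I*sqrt(5))**2 - 756*I*sqrt(5))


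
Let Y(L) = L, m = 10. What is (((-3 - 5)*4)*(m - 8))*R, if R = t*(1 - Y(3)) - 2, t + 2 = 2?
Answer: 128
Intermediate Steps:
t = 0 (t = -2 + 2 = 0)
R = -2 (R = 0*(1 - 1*3) - 2 = 0*(1 - 3) - 2 = 0*(-2) - 2 = 0 - 2 = -2)
(((-3 - 5)*4)*(m - 8))*R = (((-3 - 5)*4)*(10 - 8))*(-2) = (-8*4*2)*(-2) = -32*2*(-2) = -64*(-2) = 128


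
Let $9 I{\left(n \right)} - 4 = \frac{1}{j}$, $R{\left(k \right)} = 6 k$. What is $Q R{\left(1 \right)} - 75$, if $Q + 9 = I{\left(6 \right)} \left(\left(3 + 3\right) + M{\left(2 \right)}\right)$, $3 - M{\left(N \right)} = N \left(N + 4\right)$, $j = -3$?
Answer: $- \frac{409}{3} \approx -136.33$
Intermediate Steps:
$I{\left(n \right)} = \frac{11}{27}$ ($I{\left(n \right)} = \frac{4}{9} + \frac{1}{9 \left(-3\right)} = \frac{4}{9} + \frac{1}{9} \left(- \frac{1}{3}\right) = \frac{4}{9} - \frac{1}{27} = \frac{11}{27}$)
$M{\left(N \right)} = 3 - N \left(4 + N\right)$ ($M{\left(N \right)} = 3 - N \left(N + 4\right) = 3 - N \left(4 + N\right)$)
$Q = - \frac{92}{9}$ ($Q = -9 + \frac{11 \left(\left(3 + 3\right) - 9\right)}{27} = -9 + \frac{11 \left(6 - 9\right)}{27} = -9 + \frac{11}{27} \left(-3\right) = -9 - \frac{11}{9} = - \frac{92}{9} \approx -10.222$)
$Q R{\left(1 \right)} - 75 = - \frac{92 \cdot 6 \cdot 1}{9} - 75 = \left(- \frac{92}{9}\right) 6 - 75 = - \frac{184}{3} - 75 = - \frac{409}{3}$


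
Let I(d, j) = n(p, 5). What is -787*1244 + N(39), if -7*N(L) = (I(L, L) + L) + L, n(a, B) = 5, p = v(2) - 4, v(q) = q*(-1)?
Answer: -6853279/7 ≈ -9.7904e+5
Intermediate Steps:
v(q) = -q
p = -6 (p = -1*2 - 4 = -2 - 4 = -6)
I(d, j) = 5
N(L) = -5/7 - 2*L/7 (N(L) = -((5 + L) + L)/7 = -(5 + 2*L)/7 = -5/7 - 2*L/7)
-787*1244 + N(39) = -787*1244 + (-5/7 - 2/7*39) = -979028 + (-5/7 - 78/7) = -979028 - 83/7 = -6853279/7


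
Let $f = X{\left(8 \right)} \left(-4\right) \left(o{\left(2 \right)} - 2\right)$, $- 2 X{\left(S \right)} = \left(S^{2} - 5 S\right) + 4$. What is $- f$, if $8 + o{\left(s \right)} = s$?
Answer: $448$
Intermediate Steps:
$X{\left(S \right)} = -2 - \frac{S^{2}}{2} + \frac{5 S}{2}$ ($X{\left(S \right)} = - \frac{\left(S^{2} - 5 S\right) + 4}{2} = - \frac{4 + S^{2} - 5 S}{2} = -2 - \frac{S^{2}}{2} + \frac{5 S}{2}$)
$o{\left(s \right)} = -8 + s$
$f = -448$ ($f = \left(-2 - \frac{8^{2}}{2} + \frac{5}{2} \cdot 8\right) \left(-4\right) \left(\left(-8 + 2\right) - 2\right) = \left(-2 - 32 + 20\right) \left(-4\right) \left(-6 - 2\right) = \left(-2 - 32 + 20\right) \left(-4\right) \left(-8\right) = \left(-14\right) \left(-4\right) \left(-8\right) = 56 \left(-8\right) = -448$)
$- f = \left(-1\right) \left(-448\right) = 448$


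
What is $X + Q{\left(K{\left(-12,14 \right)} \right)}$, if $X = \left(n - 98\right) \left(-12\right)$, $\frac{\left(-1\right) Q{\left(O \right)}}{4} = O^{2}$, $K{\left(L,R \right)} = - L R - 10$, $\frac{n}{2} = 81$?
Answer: $-100624$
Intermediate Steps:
$n = 162$ ($n = 2 \cdot 81 = 162$)
$K{\left(L,R \right)} = -10 - L R$ ($K{\left(L,R \right)} = - L R - 10 = -10 - L R$)
$Q{\left(O \right)} = - 4 O^{2}$
$X = -768$ ($X = \left(162 - 98\right) \left(-12\right) = 64 \left(-12\right) = -768$)
$X + Q{\left(K{\left(-12,14 \right)} \right)} = -768 - 4 \left(-10 - \left(-12\right) 14\right)^{2} = -768 - 4 \left(-10 + 168\right)^{2} = -768 - 4 \cdot 158^{2} = -768 - 99856 = -100624$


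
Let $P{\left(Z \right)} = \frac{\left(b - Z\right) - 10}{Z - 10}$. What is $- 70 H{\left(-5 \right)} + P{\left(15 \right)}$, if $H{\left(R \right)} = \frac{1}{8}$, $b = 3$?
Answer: $- \frac{263}{20} \approx -13.15$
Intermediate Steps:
$H{\left(R \right)} = \frac{1}{8}$
$P{\left(Z \right)} = \frac{-7 - Z}{-10 + Z}$ ($P{\left(Z \right)} = \frac{\left(3 - Z\right) - 10}{Z - 10} = \frac{-7 - Z}{-10 + Z}$)
$- 70 H{\left(-5 \right)} + P{\left(15 \right)} = \left(-70\right) \frac{1}{8} + \frac{-7 - 15}{-10 + 15} = - \frac{35}{4} + \frac{-7 - 15}{5} = - \frac{35}{4} + \frac{1}{5} \left(-22\right) = - \frac{35}{4} - \frac{22}{5} = - \frac{263}{20}$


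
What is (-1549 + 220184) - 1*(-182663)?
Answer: 401298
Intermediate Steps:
(-1549 + 220184) - 1*(-182663) = 218635 + 182663 = 401298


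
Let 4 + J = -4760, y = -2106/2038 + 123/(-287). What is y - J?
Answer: 33971184/7133 ≈ 4762.5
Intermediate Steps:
y = -10428/7133 (y = -2106*1/2038 + 123*(-1/287) = -1053/1019 - 3/7 = -10428/7133 ≈ -1.4619)
J = -4764 (J = -4 - 4760 = -4764)
y - J = -10428/7133 - 1*(-4764) = -10428/7133 + 4764 = 33971184/7133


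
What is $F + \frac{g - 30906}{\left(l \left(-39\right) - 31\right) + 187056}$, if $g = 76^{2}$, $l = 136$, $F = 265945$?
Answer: $\frac{48327766215}{181721} \approx 2.6595 \cdot 10^{5}$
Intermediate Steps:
$g = 5776$
$F + \frac{g - 30906}{\left(l \left(-39\right) - 31\right) + 187056} = 265945 + \frac{5776 - 30906}{\left(136 \left(-39\right) - 31\right) + 187056} = 265945 - \frac{25130}{\left(-5304 - 31\right) + 187056} = 265945 - \frac{25130}{-5335 + 187056} = 265945 - \frac{25130}{181721} = \frac{48327766215}{181721}$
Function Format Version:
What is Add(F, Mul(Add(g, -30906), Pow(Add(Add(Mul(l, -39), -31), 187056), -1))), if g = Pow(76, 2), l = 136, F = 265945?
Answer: Rational(48327766215, 181721) ≈ 2.6595e+5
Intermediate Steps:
g = 5776
Add(F, Mul(Add(g, -30906), Pow(Add(Add(Mul(l, -39), -31), 187056), -1))) = Add(265945, Mul(Add(5776, -30906), Pow(Add(Add(Mul(136, -39), -31), 187056), -1))) = Add(265945, Mul(-25130, Pow(Add(Add(-5304, -31), 187056), -1))) = Add(265945, Mul(-25130, Pow(Add(-5335, 187056), -1))) = Add(265945, Mul(-25130, Pow(181721, -1))) = Add(265945, Mul(-25130, Rational(1, 181721))) = Add(265945, Rational(-25130, 181721)) = Rational(48327766215, 181721)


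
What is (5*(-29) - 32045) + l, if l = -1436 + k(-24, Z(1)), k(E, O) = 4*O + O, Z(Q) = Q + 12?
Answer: -33561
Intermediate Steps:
Z(Q) = 12 + Q
k(E, O) = 5*O
l = -1371 (l = -1436 + 5*(12 + 1) = -1436 + 5*13 = -1436 + 65 = -1371)
(5*(-29) - 32045) + l = (5*(-29) - 32045) - 1371 = (-145 - 32045) - 1371 = -32190 - 1371 = -33561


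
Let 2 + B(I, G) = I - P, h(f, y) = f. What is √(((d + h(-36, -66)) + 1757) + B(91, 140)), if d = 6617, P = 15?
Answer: 2*√2103 ≈ 91.717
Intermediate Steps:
B(I, G) = -17 + I (B(I, G) = -2 + (I - 1*15) = -2 + (I - 15) = -2 + (-15 + I) = -17 + I)
√(((d + h(-36, -66)) + 1757) + B(91, 140)) = √(((6617 - 36) + 1757) + (-17 + 91)) = √((6581 + 1757) + 74) = √(8338 + 74) = √8412 = 2*√2103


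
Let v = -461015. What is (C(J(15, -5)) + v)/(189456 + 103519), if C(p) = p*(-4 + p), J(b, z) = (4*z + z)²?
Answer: -14578/58595 ≈ -0.24879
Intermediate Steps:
J(b, z) = 25*z² (J(b, z) = (5*z)² = 25*z²)
(C(J(15, -5)) + v)/(189456 + 103519) = ((25*(-5)²)*(-4 + 25*(-5)²) - 461015)/(189456 + 103519) = ((25*25)*(-4 + 25*25) - 461015)/292975 = (625*(-4 + 625) - 461015)*(1/292975) = (625*621 - 461015)*(1/292975) = (388125 - 461015)*(1/292975) = -72890*1/292975 = -14578/58595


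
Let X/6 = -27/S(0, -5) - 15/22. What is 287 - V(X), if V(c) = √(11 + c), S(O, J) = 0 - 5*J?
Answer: 287 - √1298/55 ≈ 286.34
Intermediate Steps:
S(O, J) = -5*J
X = -2907/275 (X = 6*(-27/((-5*(-5))) - 15/22) = 6*(-27/25 - 15*1/22) = 6*(-27*1/25 - 15/22) = 6*(-27/25 - 15/22) = 6*(-969/550) = -2907/275 ≈ -10.571)
287 - V(X) = 287 - √(11 - 2907/275) = 287 - √(118/275) = 287 - √1298/55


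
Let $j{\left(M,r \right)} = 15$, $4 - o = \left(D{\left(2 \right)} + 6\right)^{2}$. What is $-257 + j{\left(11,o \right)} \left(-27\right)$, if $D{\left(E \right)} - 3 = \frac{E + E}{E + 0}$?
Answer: $-662$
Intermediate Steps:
$D{\left(E \right)} = 5$ ($D{\left(E \right)} = 3 + \frac{E + E}{E + 0} = 3 + \frac{2 E}{E} = 3 + 2 = 5$)
$o = -117$ ($o = 4 - \left(5 + 6\right)^{2} = 4 - 11^{2} = 4 - 121 = -117$)
$-257 + j{\left(11,o \right)} \left(-27\right) = -257 + 15 \left(-27\right) = -257 - 405 = -662$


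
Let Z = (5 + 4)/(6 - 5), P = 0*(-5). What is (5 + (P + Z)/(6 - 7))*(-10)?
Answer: 40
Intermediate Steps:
P = 0
Z = 9 (Z = 9/1 = 9*1 = 9)
(5 + (P + Z)/(6 - 7))*(-10) = (5 + (0 + 9)/(6 - 7))*(-10) = (5 + 9/(-1))*(-10) = (5 + 9*(-1))*(-10) = (5 - 9)*(-10) = -4*(-10) = 40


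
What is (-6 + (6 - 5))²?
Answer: 25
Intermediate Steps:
(-6 + (6 - 5))² = (-6 + 1)² = (-5)² = 25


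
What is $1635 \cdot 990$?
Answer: $1618650$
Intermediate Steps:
$1635 \cdot 990 = 1618650$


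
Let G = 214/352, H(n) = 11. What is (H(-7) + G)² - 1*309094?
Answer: -9570321895/30976 ≈ -3.0896e+5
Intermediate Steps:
G = 107/176 (G = 214*(1/352) = 107/176 ≈ 0.60795)
(H(-7) + G)² - 1*309094 = (11 + 107/176)² - 1*309094 = (2043/176)² - 309094 = 4173849/30976 - 309094 = -9570321895/30976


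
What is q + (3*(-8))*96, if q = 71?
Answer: -2233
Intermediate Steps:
q + (3*(-8))*96 = 71 + (3*(-8))*96 = 71 - 24*96 = 71 - 2304 = -2233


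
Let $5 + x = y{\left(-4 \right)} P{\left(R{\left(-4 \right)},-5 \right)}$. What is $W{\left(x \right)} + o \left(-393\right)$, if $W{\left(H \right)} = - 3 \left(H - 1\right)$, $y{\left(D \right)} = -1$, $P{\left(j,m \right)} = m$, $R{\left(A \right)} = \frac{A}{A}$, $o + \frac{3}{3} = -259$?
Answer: $102183$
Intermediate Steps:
$o = -260$ ($o = -1 - 259 = -260$)
$R{\left(A \right)} = 1$
$x = 0$ ($x = -5 - -5 = -5 + 5 = 0$)
$W{\left(H \right)} = 3 - 3 H$ ($W{\left(H \right)} = - 3 \left(-1 + H\right) = 3 - 3 H$)
$W{\left(x \right)} + o \left(-393\right) = \left(3 - 0\right) - -102180 = \left(3 + 0\right) + 102180 = 3 + 102180 = 102183$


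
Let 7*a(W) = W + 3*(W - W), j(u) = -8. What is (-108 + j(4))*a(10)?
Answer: -1160/7 ≈ -165.71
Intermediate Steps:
a(W) = W/7 (a(W) = (W + 3*(W - W))/7 = (W + 3*0)/7 = (W + 0)/7 = W/7)
(-108 + j(4))*a(10) = (-108 - 8)*((⅐)*10) = -116*10/7 = -1160/7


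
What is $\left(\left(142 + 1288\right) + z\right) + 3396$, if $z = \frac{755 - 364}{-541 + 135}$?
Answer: $\frac{1958965}{406} \approx 4825.0$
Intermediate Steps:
$z = - \frac{391}{406}$ ($z = \frac{391}{-406} = 391 \left(- \frac{1}{406}\right) = - \frac{391}{406} \approx -0.96305$)
$\left(\left(142 + 1288\right) + z\right) + 3396 = \left(\left(142 + 1288\right) - \frac{391}{406}\right) + 3396 = \left(1430 - \frac{391}{406}\right) + 3396 = \frac{580189}{406} + 3396 = \frac{1958965}{406}$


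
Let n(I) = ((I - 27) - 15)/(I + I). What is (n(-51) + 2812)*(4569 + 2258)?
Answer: 652927453/34 ≈ 1.9204e+7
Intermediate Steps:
n(I) = (-42 + I)/(2*I) (n(I) = ((-27 + I) - 15)/((2*I)) = (-42 + I)*(1/(2*I)) = (-42 + I)/(2*I))
(n(-51) + 2812)*(4569 + 2258) = ((1/2)*(-42 - 51)/(-51) + 2812)*(4569 + 2258) = ((1/2)*(-1/51)*(-93) + 2812)*6827 = (31/34 + 2812)*6827 = (95639/34)*6827 = 652927453/34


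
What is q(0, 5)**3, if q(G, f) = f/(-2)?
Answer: -125/8 ≈ -15.625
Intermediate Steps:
q(G, f) = -f/2 (q(G, f) = f*(-1/2) = -f/2)
q(0, 5)**3 = (-1/2*5)**3 = (-5/2)**3 = -125/8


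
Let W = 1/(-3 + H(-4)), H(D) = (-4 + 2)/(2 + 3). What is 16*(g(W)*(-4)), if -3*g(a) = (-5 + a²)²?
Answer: 129049600/250563 ≈ 515.04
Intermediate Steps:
H(D) = -⅖ (H(D) = -2/5 = -2*⅕ = -⅖)
W = -5/17 (W = 1/(-3 - ⅖) = 1/(-17/5) = -5/17 ≈ -0.29412)
g(a) = -(-5 + a²)²/3
16*(g(W)*(-4)) = 16*(-(-5 + (-5/17)²)²/3*(-4)) = 16*(-(-5 + 25/289)²/3*(-4)) = 16*(-(-1420/289)²/3*(-4)) = 16*(-⅓*2016400/83521*(-4)) = 16*(-2016400/250563*(-4)) = 16*(8065600/250563) = 129049600/250563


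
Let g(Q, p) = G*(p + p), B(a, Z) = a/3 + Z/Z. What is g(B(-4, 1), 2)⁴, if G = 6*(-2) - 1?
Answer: 7311616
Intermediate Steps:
B(a, Z) = 1 + a/3 (B(a, Z) = a*(⅓) + 1 = a/3 + 1 = 1 + a/3)
G = -13 (G = -12 - 1 = -13)
g(Q, p) = -26*p (g(Q, p) = -13*(p + p) = -26*p)
g(B(-4, 1), 2)⁴ = (-26*2)⁴ = (-52)⁴ = 7311616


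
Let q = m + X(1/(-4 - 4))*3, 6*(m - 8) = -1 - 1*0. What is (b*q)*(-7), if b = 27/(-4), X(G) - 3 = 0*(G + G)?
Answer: 6363/8 ≈ 795.38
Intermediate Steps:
m = 47/6 (m = 8 + (-1 - 1*0)/6 = 8 + (-1 + 0)/6 = 8 + (1/6)*(-1) = 8 - 1/6 = 47/6 ≈ 7.8333)
X(G) = 3 (X(G) = 3 + 0*(G + G) = 3 + 0*(2*G) = 3 + 0 = 3)
q = 101/6 (q = 47/6 + 3*3 = 47/6 + 9 = 101/6 ≈ 16.833)
b = -27/4 (b = 27*(-1/4) = -27/4 ≈ -6.7500)
(b*q)*(-7) = -27/4*101/6*(-7) = -909/8*(-7) = 6363/8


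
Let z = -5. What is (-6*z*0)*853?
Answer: 0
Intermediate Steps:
(-6*z*0)*853 = (-6*(-5)*0)*853 = (30*0)*853 = 0*853 = 0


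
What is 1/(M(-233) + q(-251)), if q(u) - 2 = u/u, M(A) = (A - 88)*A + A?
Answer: 1/74563 ≈ 1.3411e-5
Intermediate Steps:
M(A) = A + A*(-88 + A) (M(A) = (-88 + A)*A + A = A*(-88 + A) + A = A + A*(-88 + A))
q(u) = 3 (q(u) = 2 + u/u = 2 + 1 = 3)
1/(M(-233) + q(-251)) = 1/(-233*(-87 - 233) + 3) = 1/(-233*(-320) + 3) = 1/(74560 + 3) = 1/74563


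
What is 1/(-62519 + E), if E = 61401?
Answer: -1/1118 ≈ -0.00089445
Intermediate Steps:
1/(-62519 + E) = 1/(-62519 + 61401) = 1/(-1118) = -1/1118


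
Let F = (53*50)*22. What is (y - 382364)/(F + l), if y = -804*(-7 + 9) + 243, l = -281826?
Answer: 383729/223526 ≈ 1.7167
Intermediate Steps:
y = -1365 (y = -804*2 + 243 = -268*6 + 243 = -1608 + 243 = -1365)
F = 58300 (F = 2650*22 = 58300)
(y - 382364)/(F + l) = (-1365 - 382364)/(58300 - 281826) = -383729/(-223526) = -383729*(-1/223526) = 383729/223526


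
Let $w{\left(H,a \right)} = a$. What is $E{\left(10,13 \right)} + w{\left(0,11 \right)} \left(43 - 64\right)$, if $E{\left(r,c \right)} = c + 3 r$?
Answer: $-188$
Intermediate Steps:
$E{\left(10,13 \right)} + w{\left(0,11 \right)} \left(43 - 64\right) = \left(13 + 3 \cdot 10\right) + 11 \left(43 - 64\right) = \left(13 + 30\right) + 11 \left(43 - 64\right) = 43 + 11 \left(-21\right) = 43 - 231 = -188$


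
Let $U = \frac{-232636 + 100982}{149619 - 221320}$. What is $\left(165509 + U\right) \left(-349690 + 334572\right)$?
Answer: $- \frac{179409727455634}{71701} \approx -2.5022 \cdot 10^{9}$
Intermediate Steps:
$U = \frac{131654}{71701}$ ($U = - \frac{131654}{-71701} = \left(-131654\right) \left(- \frac{1}{71701}\right) = \frac{131654}{71701} \approx 1.8362$)
$\left(165509 + U\right) \left(-349690 + 334572\right) = \left(165509 + \frac{131654}{71701}\right) \left(-349690 + 334572\right) = \frac{11867292463}{71701} \left(-15118\right) = - \frac{179409727455634}{71701}$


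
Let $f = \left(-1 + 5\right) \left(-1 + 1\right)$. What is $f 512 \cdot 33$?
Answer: $0$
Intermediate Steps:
$f = 0$ ($f = 4 \cdot 0 = 0$)
$f 512 \cdot 33 = 0 \cdot 512 \cdot 33 = 0 \cdot 16896 = 0$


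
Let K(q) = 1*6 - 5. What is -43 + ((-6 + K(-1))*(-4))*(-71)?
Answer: -1463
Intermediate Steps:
K(q) = 1 (K(q) = 6 - 5 = 1)
-43 + ((-6 + K(-1))*(-4))*(-71) = -43 + ((-6 + 1)*(-4))*(-71) = -43 - 5*(-4)*(-71) = -43 + 20*(-71) = -43 - 1420 = -1463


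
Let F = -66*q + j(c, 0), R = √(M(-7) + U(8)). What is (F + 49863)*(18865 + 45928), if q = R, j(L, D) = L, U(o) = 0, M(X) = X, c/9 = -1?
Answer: 3230190222 - 4276338*I*√7 ≈ 3.2302e+9 - 1.1314e+7*I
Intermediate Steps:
c = -9 (c = 9*(-1) = -9)
R = I*√7 (R = √(-7 + 0) = √(-7) = I*√7 ≈ 2.6458*I)
q = I*√7 ≈ 2.6458*I
F = -9 - 66*I*√7 (F = -66*I*√7 - 9 = -9 - 66*I*√7 ≈ -9.0 - 174.62*I)
(F + 49863)*(18865 + 45928) = ((-9 - 66*I*√7) + 49863)*(18865 + 45928) = (49854 - 66*I*√7)*64793 = 3230190222 - 4276338*I*√7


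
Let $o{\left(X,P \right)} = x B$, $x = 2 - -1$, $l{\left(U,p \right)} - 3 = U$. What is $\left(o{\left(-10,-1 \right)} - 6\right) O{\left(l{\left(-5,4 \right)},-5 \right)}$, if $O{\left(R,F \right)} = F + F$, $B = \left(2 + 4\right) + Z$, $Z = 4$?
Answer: $-240$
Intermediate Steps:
$l{\left(U,p \right)} = 3 + U$
$B = 10$ ($B = \left(2 + 4\right) + 4 = 6 + 4 = 10$)
$x = 3$ ($x = 2 + 1 = 3$)
$o{\left(X,P \right)} = 30$ ($o{\left(X,P \right)} = 3 \cdot 10 = 30$)
$O{\left(R,F \right)} = 2 F$
$\left(o{\left(-10,-1 \right)} - 6\right) O{\left(l{\left(-5,4 \right)},-5 \right)} = \left(30 - 6\right) 2 \left(-5\right) = 24 \left(-10\right) = -240$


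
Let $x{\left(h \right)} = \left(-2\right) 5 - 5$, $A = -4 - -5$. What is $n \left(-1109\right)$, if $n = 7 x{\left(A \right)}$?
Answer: $116445$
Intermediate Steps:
$A = 1$ ($A = -4 + 5 = 1$)
$x{\left(h \right)} = -15$ ($x{\left(h \right)} = -10 - 5 = -15$)
$n = -105$ ($n = 7 \left(-15\right) = -105$)
$n \left(-1109\right) = \left(-105\right) \left(-1109\right) = 116445$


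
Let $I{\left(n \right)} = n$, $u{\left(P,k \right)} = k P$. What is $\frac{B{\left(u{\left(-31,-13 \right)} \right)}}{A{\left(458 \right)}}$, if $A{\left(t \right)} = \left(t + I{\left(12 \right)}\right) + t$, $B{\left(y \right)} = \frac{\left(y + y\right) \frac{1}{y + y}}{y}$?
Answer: $\frac{1}{373984} \approx 2.6739 \cdot 10^{-6}$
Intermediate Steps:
$u{\left(P,k \right)} = P k$
$B{\left(y \right)} = \frac{1}{y}$ ($B{\left(y \right)} = \frac{2 y \frac{1}{2 y}}{y} = 1 \frac{1}{y} = \frac{1}{y}$)
$A{\left(t \right)} = 12 + 2 t$ ($A{\left(t \right)} = \left(t + 12\right) + t = \left(12 + t\right) + t = 12 + 2 t$)
$\frac{B{\left(u{\left(-31,-13 \right)} \right)}}{A{\left(458 \right)}} = \frac{1}{\left(-31\right) \left(-13\right) \left(12 + 2 \cdot 458\right)} = \frac{1}{403 \left(12 + 916\right)} = \frac{1}{403 \cdot 928} = \frac{1}{403} \cdot \frac{1}{928} = \frac{1}{373984}$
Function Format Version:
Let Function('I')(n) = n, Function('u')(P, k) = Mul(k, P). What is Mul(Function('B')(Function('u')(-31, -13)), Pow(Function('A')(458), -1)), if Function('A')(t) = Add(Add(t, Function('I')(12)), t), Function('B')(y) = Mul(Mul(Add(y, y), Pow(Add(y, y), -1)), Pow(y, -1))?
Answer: Rational(1, 373984) ≈ 2.6739e-6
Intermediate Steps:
Function('u')(P, k) = Mul(P, k)
Function('B')(y) = Pow(y, -1) (Function('B')(y) = Mul(Mul(Mul(2, y), Pow(Mul(2, y), -1)), Pow(y, -1)) = Mul(Mul(Mul(2, y), Mul(Rational(1, 2), Pow(y, -1))), Pow(y, -1)) = Mul(1, Pow(y, -1)) = Pow(y, -1))
Function('A')(t) = Add(12, Mul(2, t)) (Function('A')(t) = Add(Add(t, 12), t) = Add(Add(12, t), t) = Add(12, Mul(2, t)))
Mul(Function('B')(Function('u')(-31, -13)), Pow(Function('A')(458), -1)) = Mul(Pow(Mul(-31, -13), -1), Pow(Add(12, Mul(2, 458)), -1)) = Mul(Pow(403, -1), Pow(Add(12, 916), -1)) = Mul(Rational(1, 403), Pow(928, -1)) = Mul(Rational(1, 403), Rational(1, 928)) = Rational(1, 373984)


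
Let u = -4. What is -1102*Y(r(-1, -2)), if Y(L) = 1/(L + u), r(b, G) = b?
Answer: 1102/5 ≈ 220.40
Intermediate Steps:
Y(L) = 1/(-4 + L) (Y(L) = 1/(L - 4) = 1/(-4 + L))
-1102*Y(r(-1, -2)) = -1102/(-4 - 1) = -1102/(-5) = -1102*(-1/5) = 1102/5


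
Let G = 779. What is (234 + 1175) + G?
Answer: 2188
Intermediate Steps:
(234 + 1175) + G = (234 + 1175) + 779 = 1409 + 779 = 2188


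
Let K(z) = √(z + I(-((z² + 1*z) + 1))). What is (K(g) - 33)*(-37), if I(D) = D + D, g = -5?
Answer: 1221 - 37*I*√47 ≈ 1221.0 - 253.66*I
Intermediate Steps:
I(D) = 2*D
K(z) = √(-2 - z - 2*z²) (K(z) = √(z + 2*(-((z² + 1*z) + 1))) = √(z + 2*(-((z² + z) + 1))) = √(z + 2*(-((z + z²) + 1))) = √(z + 2*(-(1 + z + z²))) = √(z + 2*(-1 - z - z²)) = √(z + (-2 - 2*z - 2*z²)) = √(-2 - z - 2*z²))
(K(g) - 33)*(-37) = (√(-2 - 1*(-5) - 2*(-5)²) - 33)*(-37) = (√(-2 + 5 - 2*25) - 33)*(-37) = (√(-2 + 5 - 50) - 33)*(-37) = (√(-47) - 33)*(-37) = (I*√47 - 33)*(-37) = (-33 + I*√47)*(-37) = 1221 - 37*I*√47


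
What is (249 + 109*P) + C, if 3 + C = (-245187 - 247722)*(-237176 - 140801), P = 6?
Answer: 186308265993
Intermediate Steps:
C = 186308265090 (C = -3 + (-245187 - 247722)*(-237176 - 140801) = -3 - 492909*(-377977) = -3 + 186308265093 = 186308265090)
(249 + 109*P) + C = (249 + 109*6) + 186308265090 = (249 + 654) + 186308265090 = 903 + 186308265090 = 186308265993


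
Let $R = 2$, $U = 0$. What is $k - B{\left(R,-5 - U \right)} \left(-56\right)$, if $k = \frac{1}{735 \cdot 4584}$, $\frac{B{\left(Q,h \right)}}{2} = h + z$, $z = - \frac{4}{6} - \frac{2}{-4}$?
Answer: $- \frac{1949666879}{3369240} \approx -578.67$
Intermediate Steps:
$z = - \frac{1}{6}$ ($z = \left(-4\right) \frac{1}{6} - - \frac{1}{2} = - \frac{2}{3} + \frac{1}{2} = - \frac{1}{6} \approx -0.16667$)
$B{\left(Q,h \right)} = - \frac{1}{3} + 2 h$ ($B{\left(Q,h \right)} = 2 \left(h - \frac{1}{6}\right) = 2 \left(- \frac{1}{6} + h\right) = - \frac{1}{3} + 2 h$)
$k = \frac{1}{3369240}$ ($k = \frac{1}{735} \cdot \frac{1}{4584} = \frac{1}{3369240} \approx 2.968 \cdot 10^{-7}$)
$k - B{\left(R,-5 - U \right)} \left(-56\right) = \frac{1}{3369240} - \left(- \frac{1}{3} + 2 \left(-5 - 0\right)\right) \left(-56\right) = \frac{1}{3369240} - \left(- \frac{1}{3} + 2 \left(-5 + 0\right)\right) \left(-56\right) = \frac{1}{3369240} - \left(- \frac{1}{3} + 2 \left(-5\right)\right) \left(-56\right) = \frac{1}{3369240} - \left(- \frac{1}{3} - 10\right) \left(-56\right) = \frac{1}{3369240} - \left(- \frac{31}{3}\right) \left(-56\right) = \frac{1}{3369240} - \frac{1736}{3} = - \frac{1949666879}{3369240}$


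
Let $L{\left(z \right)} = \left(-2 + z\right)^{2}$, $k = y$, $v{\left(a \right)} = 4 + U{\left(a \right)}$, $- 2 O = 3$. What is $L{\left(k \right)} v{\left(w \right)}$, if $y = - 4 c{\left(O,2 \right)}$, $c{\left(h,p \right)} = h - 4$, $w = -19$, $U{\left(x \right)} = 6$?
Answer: $4000$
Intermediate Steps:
$O = - \frac{3}{2}$ ($O = \left(- \frac{1}{2}\right) 3 = - \frac{3}{2} \approx -1.5$)
$v{\left(a \right)} = 10$ ($v{\left(a \right)} = 4 + 6 = 10$)
$c{\left(h,p \right)} = -4 + h$
$y = 22$ ($y = - 4 \left(-4 - \frac{3}{2}\right) = \left(-4\right) \left(- \frac{11}{2}\right) = 22$)
$k = 22$
$L{\left(k \right)} v{\left(w \right)} = \left(-2 + 22\right)^{2} \cdot 10 = 20^{2} \cdot 10 = 400 \cdot 10 = 4000$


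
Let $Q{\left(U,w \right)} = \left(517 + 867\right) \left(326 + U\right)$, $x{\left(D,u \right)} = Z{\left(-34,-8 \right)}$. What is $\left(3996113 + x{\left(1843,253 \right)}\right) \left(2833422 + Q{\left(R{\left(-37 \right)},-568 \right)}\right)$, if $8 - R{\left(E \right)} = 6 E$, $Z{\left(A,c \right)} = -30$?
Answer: $14397591338858$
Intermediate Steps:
$x{\left(D,u \right)} = -30$
$R{\left(E \right)} = 8 - 6 E$
$Q{\left(U,w \right)} = 451184 + 1384 U$ ($Q{\left(U,w \right)} = 1384 \left(326 + U\right) = 451184 + 1384 U$)
$\left(3996113 + x{\left(1843,253 \right)}\right) \left(2833422 + Q{\left(R{\left(-37 \right)},-568 \right)}\right) = \left(3996113 - 30\right) \left(2833422 + \left(451184 + 1384 \left(8 - -222\right)\right)\right) = 3996083 \left(2833422 + \left(451184 + 1384 \left(8 + 222\right)\right)\right) = 3996083 \left(2833422 + \left(451184 + 1384 \cdot 230\right)\right) = 3996083 \left(2833422 + \left(451184 + 318320\right)\right) = 3996083 \left(2833422 + 769504\right) = 3996083 \cdot 3602926 = 14397591338858$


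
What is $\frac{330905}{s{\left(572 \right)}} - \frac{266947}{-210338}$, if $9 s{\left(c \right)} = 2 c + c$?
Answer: $\frac{104479190677}{60156668} \approx 1736.8$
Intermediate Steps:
$s{\left(c \right)} = \frac{c}{3}$ ($s{\left(c \right)} = \frac{2 c + c}{9} = \frac{3 c}{9} = \frac{c}{3}$)
$\frac{330905}{s{\left(572 \right)}} - \frac{266947}{-210338} = \frac{330905}{\frac{1}{3} \cdot 572} - \frac{266947}{-210338} = \frac{330905}{\frac{572}{3}} - - \frac{266947}{210338} = 330905 \cdot \frac{3}{572} + \frac{266947}{210338} = \frac{992715}{572} + \frac{266947}{210338} = \frac{104479190677}{60156668}$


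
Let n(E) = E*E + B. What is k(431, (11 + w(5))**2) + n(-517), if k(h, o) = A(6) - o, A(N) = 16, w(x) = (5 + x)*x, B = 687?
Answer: 264271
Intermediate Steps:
w(x) = x*(5 + x)
k(h, o) = 16 - o
n(E) = 687 + E**2 (n(E) = E*E + 687 = E**2 + 687 = 687 + E**2)
k(431, (11 + w(5))**2) + n(-517) = (16 - (11 + 5*(5 + 5))**2) + (687 + (-517)**2) = (16 - (11 + 5*10)**2) + (687 + 267289) = (16 - (11 + 50)**2) + 267976 = (16 - 1*61**2) + 267976 = (16 - 1*3721) + 267976 = (16 - 3721) + 267976 = -3705 + 267976 = 264271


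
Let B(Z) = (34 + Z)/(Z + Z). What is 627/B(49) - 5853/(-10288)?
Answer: 632642247/853904 ≈ 740.88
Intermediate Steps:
B(Z) = (34 + Z)/(2*Z) (B(Z) = (34 + Z)/((2*Z)) = (34 + Z)*(1/(2*Z)) = (34 + Z)/(2*Z))
627/B(49) - 5853/(-10288) = 627/(((½)*(34 + 49)/49)) - 5853/(-10288) = 627/(((½)*(1/49)*83)) - 5853*(-1/10288) = 627/(83/98) + 5853/10288 = 627*(98/83) + 5853/10288 = 61446/83 + 5853/10288 = 632642247/853904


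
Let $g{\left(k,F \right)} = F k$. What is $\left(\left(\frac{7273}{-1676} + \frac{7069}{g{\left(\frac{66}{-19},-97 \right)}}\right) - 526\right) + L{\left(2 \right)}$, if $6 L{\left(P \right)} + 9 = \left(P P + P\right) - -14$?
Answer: $- \frac{2722817425}{5364876} \approx -507.53$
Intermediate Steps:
$L{\left(P \right)} = \frac{5}{6} + \frac{P}{6} + \frac{P^{2}}{6}$ ($L{\left(P \right)} = - \frac{3}{2} + \frac{\left(P P + P\right) - -14}{6} = - \frac{3}{2} + \frac{\left(P^{2} + P\right) + 14}{6} = - \frac{3}{2} + \frac{\left(P + P^{2}\right) + 14}{6} = - \frac{3}{2} + \frac{14 + P + P^{2}}{6} = - \frac{3}{2} + \left(\frac{7}{3} + \frac{P}{6} + \frac{P^{2}}{6}\right) = \frac{5}{6} + \frac{P}{6} + \frac{P^{2}}{6}$)
$\left(\left(\frac{7273}{-1676} + \frac{7069}{g{\left(\frac{66}{-19},-97 \right)}}\right) - 526\right) + L{\left(2 \right)} = \left(\left(\frac{7273}{-1676} + \frac{7069}{\left(-97\right) \frac{66}{-19}}\right) - 526\right) + \left(\frac{5}{6} + \frac{1}{6} \cdot 2 + \frac{2^{2}}{6}\right) = \left(\left(7273 \left(- \frac{1}{1676}\right) + \frac{7069}{\left(-97\right) 66 \left(- \frac{1}{19}\right)}\right) - 526\right) + \left(\frac{5}{6} + \frac{1}{3} + \frac{1}{6} \cdot 4\right) = \left(\left(- \frac{7273}{1676} + \frac{7069}{\left(-97\right) \left(- \frac{66}{19}\right)}\right) - 526\right) + \left(\frac{5}{6} + \frac{1}{3} + \frac{2}{3}\right) = \left(\left(- \frac{7273}{1676} + \frac{7069}{\frac{6402}{19}}\right) - 526\right) + \frac{11}{6} = \left(\left(- \frac{7273}{1676} + 7069 \cdot \frac{19}{6402}\right) - 526\right) + \frac{11}{6} = \left(\left(- \frac{7273}{1676} + \frac{134311}{6402}\right) - 526\right) + \frac{11}{6} = \left(\frac{89271745}{5364876} - 526\right) + \frac{11}{6} = - \frac{2732653031}{5364876} + \frac{11}{6} = - \frac{2722817425}{5364876}$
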